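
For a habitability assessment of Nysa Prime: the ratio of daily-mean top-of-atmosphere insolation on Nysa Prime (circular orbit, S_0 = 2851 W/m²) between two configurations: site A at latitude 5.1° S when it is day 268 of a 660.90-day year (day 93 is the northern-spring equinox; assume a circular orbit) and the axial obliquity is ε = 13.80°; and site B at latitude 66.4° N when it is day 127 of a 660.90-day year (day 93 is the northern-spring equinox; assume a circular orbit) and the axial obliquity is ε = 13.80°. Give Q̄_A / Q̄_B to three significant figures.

— Configuration A (ϕ=-5.1°):
Solar longitude: L_s = 360° × (268 − 93)/660.90 = 95.325°.
sin δ = sin 13.80° × sin 95.325° = 0.23750, so δ = +13.739°.
cos h₀ = −tan(-5.1°) tan(+13.739°) = 0.0218, h₀ = 1.5490 rad.
Bracket: h₀ sin ϕ sin δ + cos ϕ cos δ sin h₀ = 1.5490×-0.08889×0.23750 + 0.99604×0.97139×0.99976 = -0.032702 + 0.967311 = 0.934609.
Q̄ = (S_0/π) × [bracket] = (2851/π) × 0.934609 = 848.16 W/m².
— Configuration B (ϕ=+66.4°):
Solar longitude: L_s = 360° × (127 − 93)/660.90 = 18.520°.
sin δ = sin 13.80° × sin 18.520° = 0.07577, so δ = +4.345°.
cos h₀ = −tan(+66.4°) tan(+4.345°) = -0.1739, h₀ = 1.7456 rad.
Bracket: h₀ sin ϕ sin δ + cos ϕ cos δ sin h₀ = 1.7456×0.91636×0.07577 + 0.40035×0.99713×0.98476 = 0.121202 + 0.393117 = 0.514319.
Q̄ = (S_0/π) × [bracket] = (2851/π) × 0.514319 = 466.75 W/m².
Ratio Q̄_A / Q̄_B = 848.16 / 466.75 = 1.817.

Q̄_A / Q̄_B ≈ 1.82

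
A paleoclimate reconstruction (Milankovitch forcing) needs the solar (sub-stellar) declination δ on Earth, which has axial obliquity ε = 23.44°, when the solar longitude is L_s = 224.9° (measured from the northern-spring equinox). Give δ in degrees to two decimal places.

sin δ = sin ε · sin L_s = sin 23.44° × sin 224.9° = -0.280788.
δ = arcsin(-0.280788) = -16.31°.

δ = -16.31°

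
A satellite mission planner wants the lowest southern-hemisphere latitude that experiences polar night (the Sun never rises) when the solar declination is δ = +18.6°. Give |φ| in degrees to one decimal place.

Polar night requires cos H₀ = −tan φ tan δ ≥ 1, i.e. tan φ tan δ ≤ −1.
The boundary is |tan φ| · |tan δ| = 1, so |φ| = 90° − |δ| = 90° − 18.6° = 71.4° in the southern hemisphere.

|φ| = 71.4°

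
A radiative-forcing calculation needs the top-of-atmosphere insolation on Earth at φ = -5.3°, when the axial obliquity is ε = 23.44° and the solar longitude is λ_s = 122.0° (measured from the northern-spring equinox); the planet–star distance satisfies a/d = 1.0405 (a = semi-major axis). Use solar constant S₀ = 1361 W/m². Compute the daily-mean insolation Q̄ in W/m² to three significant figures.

Solar declination: sin δ = sin ε · sin λ_s = sin 23.44° × sin 122.0° = 0.33734, so δ = +19.715°.
cos H₀ = −tan(-5.3°) tan(+19.715°) = 0.0332, H₀ = 1.5375 rad.
Bracket: H₀ sin φ sin δ + cos φ cos δ sin H₀ = 1.5375×-0.09237×0.33734 + 0.99572×0.94138×0.99945 = -0.047909 + 0.936835 = 0.888926.
Inverse-square distance factor (a/d)² = 1.0405² = 1.082640.
Q̄ = (S₀/π) × 1.082640 × [bracket] = (1361/π) × 1.082640 × 0.888926 = 416.9 W/m².

Q̄ ≈ 417 W/m²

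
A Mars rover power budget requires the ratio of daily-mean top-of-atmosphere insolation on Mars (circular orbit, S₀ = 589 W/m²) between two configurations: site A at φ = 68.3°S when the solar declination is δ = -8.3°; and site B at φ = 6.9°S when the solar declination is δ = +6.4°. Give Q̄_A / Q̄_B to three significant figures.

Q̄_A / Q̄_B ≈ 0.623

— Configuration A (φ=-68.3°):
cos H₀ = −tan(-68.3°) tan(-8.300°) = -0.3666, H₀ = 1.9461 rad.
Bracket: H₀ sin φ sin δ + cos φ cos δ sin H₀ = 1.9461×-0.92913×-0.14436 + 0.36975×0.98953×0.93038 = 0.261029 + 0.340406 = 0.601435.
Q̄ = (S₀/π) × [bracket] = (589/π) × 0.601435 = 112.76 W/m².
— Configuration B (φ=-6.9°):
cos H₀ = −tan(-6.9°) tan(+6.400°) = 0.0136, H₀ = 1.5572 rad.
Bracket: H₀ sin φ sin δ + cos φ cos δ sin H₀ = 1.5572×-0.12014×0.11147 + 0.99276×0.99377×0.99991 = -0.020854 + 0.986486 = 0.965632.
Q̄ = (S₀/π) × [bracket] = (589/π) × 0.965632 = 181.04 W/m².
Ratio Q̄_A / Q̄_B = 112.76 / 181.04 = 0.6228.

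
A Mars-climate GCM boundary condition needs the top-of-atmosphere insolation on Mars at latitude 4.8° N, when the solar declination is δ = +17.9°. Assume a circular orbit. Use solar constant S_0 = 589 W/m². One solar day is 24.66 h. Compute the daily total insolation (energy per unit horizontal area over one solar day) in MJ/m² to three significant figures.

cos h₀ = −tan(+4.8°) tan(+17.900°) = -0.0271, h₀ = 1.5979 rad.
Bracket: h₀ sin ϕ sin δ + cos ϕ cos δ sin h₀ = 1.5979×0.08368×0.30736 + 0.99649×0.95159×0.99963 = 0.041098 + 0.947899 = 0.988997.
Q̄ = (S_0/π) × [bracket] = (589/π) × 0.988997 = 185.42 W/m².
Daily total = Q̄ × 24.66 h × 3600 s/h = 185.42 × 24.66 × 3600 / 10⁶ = 16.46 MJ/m².

16.5 MJ/m²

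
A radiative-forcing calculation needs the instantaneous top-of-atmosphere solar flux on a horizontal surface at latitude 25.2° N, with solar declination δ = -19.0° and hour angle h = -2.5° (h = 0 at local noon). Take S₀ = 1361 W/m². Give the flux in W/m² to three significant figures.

975 W/m²

cos θ_z = sin φ sin δ + cos φ cos δ cos h = -0.138620 + 0.854717 = 0.716097.
Flux = S₀ · cos θ_z = 1361 × 0.716097 = 974.6 W/m².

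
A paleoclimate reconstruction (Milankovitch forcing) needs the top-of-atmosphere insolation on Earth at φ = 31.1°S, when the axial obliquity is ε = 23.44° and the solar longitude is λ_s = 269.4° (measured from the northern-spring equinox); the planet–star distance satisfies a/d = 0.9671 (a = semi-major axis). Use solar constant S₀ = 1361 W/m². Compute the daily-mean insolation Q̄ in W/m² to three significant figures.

Q̄ ≈ 460 W/m²

Solar declination: sin δ = sin ε · sin λ_s = sin 23.44° × sin 269.4° = -0.39777, so δ = -23.439°.
cos H₀ = −tan(-31.1°) tan(-23.439°) = -0.2615, H₀ = 1.8354 rad.
Bracket: H₀ sin φ sin δ + cos φ cos δ sin H₀ = 1.8354×-0.51653×-0.39777 + 0.85627×0.91749×0.96520 = 0.377102 + 0.758280 = 1.135382.
Inverse-square distance factor (a/d)² = 0.9671² = 0.935282.
Q̄ = (S₀/π) × 0.935282 × [bracket] = (1361/π) × 0.935282 × 1.135382 = 460.0 W/m².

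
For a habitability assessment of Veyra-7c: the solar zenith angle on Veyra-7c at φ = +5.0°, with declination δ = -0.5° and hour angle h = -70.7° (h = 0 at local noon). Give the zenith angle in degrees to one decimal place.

cos θ_z = sin φ sin δ + cos φ cos δ cos h = -0.000761 + 0.329244 = 0.328483.
θ_z = arccos(0.328483) = 70.8°.

θ_z = 70.8°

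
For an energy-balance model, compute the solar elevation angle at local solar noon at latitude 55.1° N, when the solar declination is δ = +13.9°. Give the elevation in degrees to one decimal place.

At local noon the hour angle is zero, so the zenith angle equals |ϕ − δ| = |+55.1° − (+13.900°)| = 41.200°.
Elevation = 90° − 41.200° = 48.8°.

48.8°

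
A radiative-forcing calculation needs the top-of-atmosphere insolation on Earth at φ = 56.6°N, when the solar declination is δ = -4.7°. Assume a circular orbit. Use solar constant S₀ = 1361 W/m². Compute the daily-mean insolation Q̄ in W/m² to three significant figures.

cos H₀ = −tan(+56.6°) tan(-4.700°) = 0.1247, H₀ = 1.4458 rad.
Bracket: H₀ sin φ sin δ + cos φ cos δ sin H₀ = 1.4458×0.83485×-0.08194 + 0.55048×0.99664×0.99220 = -0.098904 + 0.544351 = 0.445447.
Q̄ = (S₀/π) × [bracket] = (1361/π) × 0.445447 = 193.0 W/m².

Q̄ ≈ 193 W/m²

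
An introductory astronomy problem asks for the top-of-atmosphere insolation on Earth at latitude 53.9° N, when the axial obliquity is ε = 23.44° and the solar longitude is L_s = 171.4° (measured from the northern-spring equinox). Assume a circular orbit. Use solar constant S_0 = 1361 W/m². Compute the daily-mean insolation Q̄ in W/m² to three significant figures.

Solar declination: sin δ = sin ε · sin L_s = sin 23.44° × sin 171.4° = 0.05948, so δ = +3.410°.
cos h₀ = −tan(+53.9°) tan(+3.410°) = -0.0817, h₀ = 1.6526 rad.
Bracket: h₀ sin ϕ sin δ + cos ϕ cos δ sin h₀ = 1.6526×0.80799×0.05948 + 0.58920×0.99823×0.99666 = 0.079423 + 0.586193 = 0.665616.
Q̄ = (S_0/π) × [bracket] = (1361/π) × 0.665616 = 288.4 W/m².

Q̄ ≈ 288 W/m²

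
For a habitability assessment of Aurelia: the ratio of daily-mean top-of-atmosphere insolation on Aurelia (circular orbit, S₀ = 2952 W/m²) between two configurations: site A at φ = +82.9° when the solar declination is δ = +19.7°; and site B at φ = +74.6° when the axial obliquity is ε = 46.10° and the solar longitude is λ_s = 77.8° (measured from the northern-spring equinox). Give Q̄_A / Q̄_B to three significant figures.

— Configuration A (φ=+82.9°):
cos H₀ = −tan(+82.9°) tan(+19.700°) = -2.8746 ≤ −1 ⇒ polar day, H₀ = π.
Bracket: H₀ sin φ sin δ + cos φ cos δ sin H₀ = 3.1416×0.99233×0.33710 + 0.12360×0.94147×0.00000 = 1.050911 + 0.000000 = 1.050911.
Q̄ = (S₀/π) × [bracket] = (2952/π) × 1.050911 = 987.49 W/m².
— Configuration B (φ=+74.6°):
Solar declination: sin δ = sin ε · sin λ_s = sin 46.10° × sin 77.8° = 0.70428, so δ = +44.771°.
cos H₀ = −tan(+74.6°) tan(+44.771°) = -3.6016 ≤ −1 ⇒ polar day, H₀ = π.
Bracket: H₀ sin φ sin δ + cos φ cos δ sin H₀ = 3.1416×0.96410×0.70428 + 0.26556×0.70992×0.00000 = 2.133135 + 0.000000 = 2.133135.
Q̄ = (S₀/π) × [bracket] = (2952/π) × 2.133135 = 2004.4 W/m².
Ratio Q̄_A / Q̄_B = 987.49 / 2004.4 = 0.4927.

Q̄_A / Q̄_B ≈ 0.493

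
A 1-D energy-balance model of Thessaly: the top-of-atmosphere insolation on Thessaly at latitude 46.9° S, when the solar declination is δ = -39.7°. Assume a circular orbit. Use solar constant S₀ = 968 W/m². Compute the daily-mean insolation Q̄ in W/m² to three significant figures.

cos H₀ = −tan(-46.9°) tan(-39.700°) = -0.8872, H₀ = 2.6620 rad.
Bracket: H₀ sin φ sin δ + cos φ cos δ sin H₀ = 2.6620×-0.73016×-0.63877 + 0.68327×0.76940×0.46141 = 1.241568 + 0.242567 = 1.484135.
Q̄ = (S₀/π) × [bracket] = (968/π) × 1.484135 = 457.3 W/m².

Q̄ ≈ 457 W/m²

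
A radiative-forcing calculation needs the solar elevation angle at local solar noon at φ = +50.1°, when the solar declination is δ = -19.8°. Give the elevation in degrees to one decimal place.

20.1°

At local noon the hour angle is zero, so the zenith angle equals |φ − δ| = |+50.1° − (-19.800°)| = 69.900°.
Elevation = 90° − 69.900° = 20.1°.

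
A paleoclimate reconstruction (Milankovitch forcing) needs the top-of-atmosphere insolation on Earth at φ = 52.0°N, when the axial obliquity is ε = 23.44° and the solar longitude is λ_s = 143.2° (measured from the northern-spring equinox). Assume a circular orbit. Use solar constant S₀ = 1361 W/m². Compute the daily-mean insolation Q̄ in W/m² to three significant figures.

Solar declination: sin δ = sin ε · sin λ_s = sin 23.44° × sin 143.2° = 0.23828, so δ = +13.785°.
cos H₀ = −tan(+52.0°) tan(+13.785°) = -0.3140, H₀ = 1.8902 rad.
Bracket: H₀ sin φ sin δ + cos φ cos δ sin H₀ = 1.8902×0.78801×0.23828 + 0.61566×0.97120×0.94941 = 0.354917 + 0.567680 = 0.922597.
Q̄ = (S₀/π) × [bracket] = (1361/π) × 0.922597 = 399.7 W/m².

Q̄ ≈ 400 W/m²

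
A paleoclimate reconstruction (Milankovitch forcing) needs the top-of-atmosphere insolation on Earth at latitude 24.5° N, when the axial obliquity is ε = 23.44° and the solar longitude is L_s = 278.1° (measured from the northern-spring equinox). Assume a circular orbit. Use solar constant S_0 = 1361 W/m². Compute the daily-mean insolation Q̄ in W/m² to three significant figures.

Solar declination: sin δ = sin ε · sin L_s = sin 23.44° × sin 278.1° = -0.39382, so δ = -23.192°.
cos h₀ = −tan(+24.5°) tan(-23.192°) = 0.1953, h₀ = 1.3743 rad.
Bracket: h₀ sin ϕ sin δ + cos ϕ cos δ sin h₀ = 1.3743×0.41469×-0.39382 + 0.90996×0.91919×0.98075 = -0.224441 + 0.820325 = 0.595884.
Q̄ = (S_0/π) × [bracket] = (1361/π) × 0.595884 = 258.1 W/m².

Q̄ ≈ 258 W/m²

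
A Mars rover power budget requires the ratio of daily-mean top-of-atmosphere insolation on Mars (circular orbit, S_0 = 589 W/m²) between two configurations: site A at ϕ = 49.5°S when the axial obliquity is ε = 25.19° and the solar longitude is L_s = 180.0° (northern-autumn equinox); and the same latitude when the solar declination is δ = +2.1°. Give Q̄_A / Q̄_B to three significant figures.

Q̄_A / Q̄_B ≈ 1.07

— Configuration A (ϕ=-49.5°):
Solar declination: sin δ = sin ε · sin L_s = sin 25.19° × sin 180.0° = 0.00000, so δ = +0.000°.
cos h₀ = −tan(-49.5°) tan(+0.000°) = 0.0000, h₀ = 1.5708 rad.
Bracket: h₀ sin ϕ sin δ + cos ϕ cos δ sin h₀ = 1.5708×-0.76041×0.00000 + 0.64945×1.00000×1.00000 = -0.000000 + 0.649450 = 0.649450.
Q̄ = (S_0/π) × [bracket] = (589/π) × 0.649450 = 121.76 W/m².
— Configuration B (ϕ=-49.5°):
cos h₀ = −tan(-49.5°) tan(+2.100°) = 0.0429, h₀ = 1.5279 rad.
Bracket: h₀ sin ϕ sin δ + cos ϕ cos δ sin h₀ = 1.5279×-0.76041×0.03664 + 0.64945×0.99933×0.99908 = -0.042569 + 0.648418 = 0.605849.
Q̄ = (S_0/π) × [bracket] = (589/π) × 0.605849 = 113.59 W/m².
Ratio Q̄_A / Q̄_B = 121.76 / 113.59 = 1.072.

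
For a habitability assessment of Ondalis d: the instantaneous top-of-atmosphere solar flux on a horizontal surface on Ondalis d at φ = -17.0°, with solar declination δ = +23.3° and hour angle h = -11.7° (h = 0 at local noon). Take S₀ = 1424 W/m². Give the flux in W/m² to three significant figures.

cos θ_z = sin φ sin δ + cos φ cos δ cos h = -0.115646 + 0.860066 = 0.744420.
Flux = S₀ · cos θ_z = 1424 × 0.744420 = 1060 W/m².

1.06e+03 W/m²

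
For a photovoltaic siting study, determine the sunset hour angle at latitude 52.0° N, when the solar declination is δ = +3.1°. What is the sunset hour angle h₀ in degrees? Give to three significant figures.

cos h₀ = −tan ϕ · tan δ = −tan(+52.0°) × tan(+3.100°) = -0.0693, so h₀ = 1.6402 rad = 93.97°.

h₀ = 94.0°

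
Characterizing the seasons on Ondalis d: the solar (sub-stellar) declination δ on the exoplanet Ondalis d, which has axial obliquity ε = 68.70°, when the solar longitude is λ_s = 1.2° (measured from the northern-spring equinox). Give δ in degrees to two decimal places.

δ = +1.12°

sin δ = sin ε · sin λ_s = sin 68.70° × sin 1.2° = 0.019512.
δ = arcsin(0.019512) = +1.12°.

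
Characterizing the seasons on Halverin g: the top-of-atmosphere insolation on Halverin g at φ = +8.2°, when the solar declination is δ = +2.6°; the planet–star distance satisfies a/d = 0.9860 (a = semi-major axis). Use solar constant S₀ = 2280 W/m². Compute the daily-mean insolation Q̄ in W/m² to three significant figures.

Q̄ ≈ 705 W/m²

cos H₀ = −tan(+8.2°) tan(+2.600°) = -0.0065, H₀ = 1.5773 rad.
Bracket: H₀ sin φ sin δ + cos φ cos δ sin H₀ = 1.5773×0.14263×0.04536 + 0.98978×0.99897×0.99998 = 0.010205 + 0.988741 = 0.998946.
Inverse-square distance factor (a/d)² = 0.9860² = 0.972196.
Q̄ = (S₀/π) × 0.972196 × [bracket] = (2280/π) × 0.972196 × 0.998946 = 704.8 W/m².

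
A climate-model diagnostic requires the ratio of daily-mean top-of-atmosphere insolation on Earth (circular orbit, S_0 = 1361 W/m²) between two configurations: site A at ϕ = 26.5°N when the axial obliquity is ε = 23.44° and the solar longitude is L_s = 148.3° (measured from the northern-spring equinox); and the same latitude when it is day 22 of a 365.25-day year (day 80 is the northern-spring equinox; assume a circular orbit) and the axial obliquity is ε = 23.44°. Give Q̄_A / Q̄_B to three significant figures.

Q̄_A / Q̄_B ≈ 1.65

— Configuration A (ϕ=+26.5°):
Solar declination: sin δ = sin ε · sin L_s = sin 23.44° × sin 148.3° = 0.20903, so δ = +12.065°.
cos h₀ = −tan(+26.5°) tan(+12.065°) = -0.1066, h₀ = 1.6776 rad.
Bracket: h₀ sin ϕ sin δ + cos ϕ cos δ sin h₀ = 1.6776×0.44620×0.20903 + 0.89493×0.97791×0.99431 = 0.156468 + 0.870181 = 1.026649.
Q̄ = (S_0/π) × [bracket] = (1361/π) × 1.026649 = 444.76 W/m².
— Configuration B (ϕ=+26.5°):
Solar longitude: L_s = 360° × (22 − 80)/365.25 = -57.166°, i.e. -57.166° + 360° = 302.834°.
sin δ = sin 23.44° × sin 302.834° = -0.33424, so δ = -19.526°.
cos h₀ = −tan(+26.5°) tan(-19.526°) = 0.1768, h₀ = 1.3930 rad.
Bracket: h₀ sin ϕ sin δ + cos ϕ cos δ sin h₀ = 1.3930×0.44620×-0.33424 + 0.89493×0.94249×0.98424 = -0.207749 + 0.830170 = 0.622421.
Q̄ = (S_0/π) × [bracket] = (1361/π) × 0.622421 = 269.65 W/m².
Ratio Q̄_A / Q̄_B = 444.76 / 269.65 = 1.649.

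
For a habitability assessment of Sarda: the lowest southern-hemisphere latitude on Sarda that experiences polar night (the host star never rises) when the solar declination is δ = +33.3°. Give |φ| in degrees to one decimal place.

|φ| = 56.7°

Polar night requires cos H₀ = −tan φ tan δ ≥ 1, i.e. tan φ tan δ ≤ −1.
The boundary is |tan φ| · |tan δ| = 1, so |φ| = 90° − |δ| = 90° − 33.3° = 56.7° in the southern hemisphere.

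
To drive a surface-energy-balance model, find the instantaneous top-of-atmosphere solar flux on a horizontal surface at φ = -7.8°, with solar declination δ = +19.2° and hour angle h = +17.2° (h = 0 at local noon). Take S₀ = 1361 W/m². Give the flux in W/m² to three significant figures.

1.16e+03 W/m²

cos θ_z = sin φ sin δ + cos φ cos δ cos h = -0.044632 + 0.893796 = 0.849164.
Flux = S₀ · cos θ_z = 1361 × 0.849164 = 1156 W/m².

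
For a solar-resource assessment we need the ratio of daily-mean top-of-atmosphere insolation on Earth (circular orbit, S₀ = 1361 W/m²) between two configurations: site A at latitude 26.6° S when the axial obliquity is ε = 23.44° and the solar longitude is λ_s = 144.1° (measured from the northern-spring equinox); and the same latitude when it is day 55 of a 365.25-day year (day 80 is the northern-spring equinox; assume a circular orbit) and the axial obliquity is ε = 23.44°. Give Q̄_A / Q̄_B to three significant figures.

Q̄_A / Q̄_B ≈ 0.711

— Configuration A (φ=-26.6°):
Solar declination: sin δ = sin ε · sin λ_s = sin 23.44° × sin 144.1° = 0.23325, so δ = +13.489°.
cos H₀ = −tan(-26.6°) tan(+13.489°) = 0.1201, H₀ = 1.4504 rad.
Bracket: H₀ sin φ sin δ + cos φ cos δ sin H₀ = 1.4504×-0.44776×0.23325 + 0.89415×0.97242×0.99276 = -0.151480 + 0.863194 = 0.711714.
Q̄ = (S₀/π) × [bracket] = (1361/π) × 0.711714 = 308.33 W/m².
— Configuration B (φ=-26.6°):
Solar longitude: λ_s = 360° × (55 − 80)/365.25 = -24.641°, i.e. -24.641° + 360° = 335.359°.
sin δ = sin 23.44° × sin 335.359° = -0.16585, so δ = -9.547°.
cos H₀ = −tan(-26.6°) tan(-9.547°) = -0.0842, H₀ = 1.6551 rad.
Bracket: H₀ sin φ sin δ + cos φ cos δ sin H₀ = 1.6551×-0.44776×-0.16585 + 0.89415×0.98615×0.99645 = 0.122909 + 0.878636 = 1.001545.
Q̄ = (S₀/π) × [bracket] = (1361/π) × 1.001545 = 433.89 W/m².
Ratio Q̄_A / Q̄_B = 308.33 / 433.89 = 0.7106.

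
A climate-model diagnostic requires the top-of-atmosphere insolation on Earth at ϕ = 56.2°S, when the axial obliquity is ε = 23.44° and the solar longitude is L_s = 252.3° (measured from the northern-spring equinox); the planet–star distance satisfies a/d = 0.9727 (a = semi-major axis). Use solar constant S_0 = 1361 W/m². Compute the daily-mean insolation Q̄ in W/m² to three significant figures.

Solar declination: sin δ = sin ε · sin L_s = sin 23.44° × sin 252.3° = -0.37896, so δ = -22.269°.
cos h₀ = −tan(-56.2°) tan(-22.269°) = -0.6117, h₀ = 2.2290 rad.
Bracket: h₀ sin ϕ sin δ + cos ϕ cos δ sin h₀ = 2.2290×-0.83098×-0.37896 + 0.55630×0.92541×0.79109 = 0.701930 + 0.407258 = 1.109188.
Inverse-square distance factor (a/d)² = 0.9727² = 0.946145.
Q̄ = (S_0/π) × 0.946145 × [bracket] = (1361/π) × 0.946145 × 1.109188 = 454.6 W/m².

Q̄ ≈ 455 W/m²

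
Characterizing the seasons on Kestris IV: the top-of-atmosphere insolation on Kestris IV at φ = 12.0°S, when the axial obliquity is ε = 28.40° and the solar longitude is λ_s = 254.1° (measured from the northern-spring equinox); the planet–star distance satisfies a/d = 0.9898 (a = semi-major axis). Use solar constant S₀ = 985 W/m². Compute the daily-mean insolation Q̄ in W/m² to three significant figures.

Q̄ ≈ 315 W/m²

Solar declination: sin δ = sin ε · sin λ_s = sin 28.40° × sin 254.1° = -0.45743, so δ = -27.221°.
cos H₀ = −tan(-12.0°) tan(-27.221°) = -0.1093, H₀ = 1.6804 rad.
Bracket: H₀ sin φ sin δ + cos φ cos δ sin H₀ = 1.6804×-0.20791×-0.45743 + 0.97815×0.88925×0.99400 = 0.159813 + 0.864601 = 1.024414.
Inverse-square distance factor (a/d)² = 0.9898² = 0.979704.
Q̄ = (S₀/π) × 0.979704 × [bracket] = (985/π) × 0.979704 × 1.024414 = 314.7 W/m².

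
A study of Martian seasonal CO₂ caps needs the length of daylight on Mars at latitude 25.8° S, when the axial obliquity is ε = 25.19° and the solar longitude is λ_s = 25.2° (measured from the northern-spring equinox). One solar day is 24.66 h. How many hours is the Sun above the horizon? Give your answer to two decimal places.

11.63 h

Solar declination: sin δ = sin ε · sin λ_s = sin 25.19° × sin 25.2° = 0.18122, so δ = +10.441°.
cos H₀ = −tan φ · tan δ = −tan(-25.8°) × tan(+10.441°) = 0.0891, so H₀ = 1.4816 rad = 84.89°.
Daylight = 2H₀/(2π) × 24.66 h = (1.4816/π) × 24.66 = 11.63 h.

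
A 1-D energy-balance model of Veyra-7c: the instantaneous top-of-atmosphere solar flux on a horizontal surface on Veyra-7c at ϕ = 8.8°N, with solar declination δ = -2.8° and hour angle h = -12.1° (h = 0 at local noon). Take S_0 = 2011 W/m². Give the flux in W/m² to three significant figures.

1.93e+03 W/m²

cos θ_z = sin ϕ sin δ + cos ϕ cos δ cos h = -0.007473 + 0.965120 = 0.957647.
Flux = S_0 · cos θ_z = 2011 × 0.957647 = 1926 W/m².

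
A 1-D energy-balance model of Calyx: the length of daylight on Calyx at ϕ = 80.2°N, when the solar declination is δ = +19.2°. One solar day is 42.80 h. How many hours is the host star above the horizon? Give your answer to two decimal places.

42.80 h

Sunrise equation: cos h₀ = −tan ϕ · tan δ = -2.0161 ≤ −1, so the host star never sets (polar day) and h₀ = π.
Daylight = 2h₀/(2π) × 42.80 h = (3.1416/π) × 42.80 = 42.80 h.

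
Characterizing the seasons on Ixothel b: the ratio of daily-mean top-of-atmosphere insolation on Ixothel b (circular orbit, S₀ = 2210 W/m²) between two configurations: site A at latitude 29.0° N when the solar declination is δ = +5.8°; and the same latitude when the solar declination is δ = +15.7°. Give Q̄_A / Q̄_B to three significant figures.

— Configuration A (φ=+29.0°):
cos H₀ = −tan(+29.0°) tan(+5.800°) = -0.0563, H₀ = 1.6271 rad.
Bracket: H₀ sin φ sin δ + cos φ cos δ sin H₀ = 1.6271×0.48481×0.10106 + 0.87462×0.99488×0.99841 = 0.079720 + 0.868758 = 0.948478.
Q̄ = (S₀/π) × [bracket] = (2210/π) × 0.948478 = 667.22 W/m².
— Configuration B (φ=+29.0°):
cos H₀ = −tan(+29.0°) tan(+15.700°) = -0.1558, H₀ = 1.7272 rad.
Bracket: H₀ sin φ sin δ + cos φ cos δ sin H₀ = 1.7272×0.48481×0.27060 + 0.87462×0.96269×0.98779 = 0.226591 + 0.831707 = 1.058298.
Q̄ = (S₀/π) × [bracket] = (2210/π) × 1.058298 = 744.48 W/m².
Ratio Q̄_A / Q̄_B = 667.22 / 744.48 = 0.8962.

Q̄_A / Q̄_B ≈ 0.896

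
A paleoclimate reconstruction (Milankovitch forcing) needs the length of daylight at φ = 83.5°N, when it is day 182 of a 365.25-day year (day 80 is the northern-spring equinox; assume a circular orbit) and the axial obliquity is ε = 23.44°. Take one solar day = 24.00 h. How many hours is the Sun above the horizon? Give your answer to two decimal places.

Solar longitude: λ_s = 360° × (182 − 80)/365.25 = 100.534°.
sin δ = sin 23.44° × sin 100.534° = 0.39108, so δ = +23.022°.
Sunrise equation: cos H₀ = −tan φ · tan δ = -3.7295 ≤ −1, so the Sun never sets (polar day) and H₀ = π.
Daylight = 2H₀/(2π) × 24.00 h = (3.1416/π) × 24.00 = 24.00 h.

24.00 h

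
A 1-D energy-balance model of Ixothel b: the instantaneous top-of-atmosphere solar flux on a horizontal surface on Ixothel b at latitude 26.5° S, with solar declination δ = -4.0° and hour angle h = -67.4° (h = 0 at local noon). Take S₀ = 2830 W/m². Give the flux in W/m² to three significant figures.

1.06e+03 W/m²

cos θ_z = sin φ sin δ + cos φ cos δ cos h = 0.031125 + 0.343081 = 0.374206.
Flux = S₀ · cos θ_z = 2830 × 0.374206 = 1059 W/m².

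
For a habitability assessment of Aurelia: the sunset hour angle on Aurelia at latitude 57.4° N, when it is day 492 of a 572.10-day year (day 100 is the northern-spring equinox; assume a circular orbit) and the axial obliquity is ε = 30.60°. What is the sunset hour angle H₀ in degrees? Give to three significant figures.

H₀ = 34.2°

Solar longitude: λ_s = 360° × (492 − 100)/572.10 = 246.670°.
sin δ = sin 30.60° × sin 246.670° = -0.46742, so δ = -27.867°.
cos H₀ = −tan φ · tan δ = −tan(+57.4°) × tan(-27.867°) = 0.8268, so H₀ = 0.5975 rad = 34.23°.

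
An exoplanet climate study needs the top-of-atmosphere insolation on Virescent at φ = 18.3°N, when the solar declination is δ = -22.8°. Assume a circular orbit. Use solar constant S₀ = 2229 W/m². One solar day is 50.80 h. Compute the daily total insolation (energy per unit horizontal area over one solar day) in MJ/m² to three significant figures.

cos H₀ = −tan(+18.3°) tan(-22.800°) = 0.1390, H₀ = 1.4313 rad.
Bracket: H₀ sin φ sin δ + cos φ cos δ sin H₀ = 1.4313×0.31399×-0.38752 + 0.94943×0.92186×0.99029 = -0.174157 + 0.866743 = 0.692586.
Q̄ = (S₀/π) × [bracket] = (2229/π) × 0.692586 = 491.40 W/m².
Daily total = Q̄ × 50.80 h × 3600 s/h = 491.40 × 50.80 × 3600 / 10⁶ = 89.87 MJ/m².

89.9 MJ/m²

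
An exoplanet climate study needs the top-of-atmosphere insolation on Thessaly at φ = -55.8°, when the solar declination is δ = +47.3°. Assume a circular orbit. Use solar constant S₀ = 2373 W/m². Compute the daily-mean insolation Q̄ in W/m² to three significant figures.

cos H₀ = −tan(-55.8°) tan(+47.300°) = 1.5946 ≥ 1 ⇒ polar night, H₀ = 0 and Q̄ = 0.

Q̄ ≈ 0.00 W/m²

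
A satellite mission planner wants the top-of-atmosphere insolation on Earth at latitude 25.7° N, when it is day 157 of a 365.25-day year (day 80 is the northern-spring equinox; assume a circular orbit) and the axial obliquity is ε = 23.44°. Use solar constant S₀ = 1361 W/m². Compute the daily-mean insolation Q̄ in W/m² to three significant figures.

Q̄ ≈ 481 W/m²

Solar longitude: λ_s = 360° × (157 − 80)/365.25 = 75.893°.
sin δ = sin 23.44° × sin 75.893° = 0.38579, so δ = +22.693°.
cos H₀ = −tan(+25.7°) tan(+22.693°) = -0.2012, H₀ = 1.7734 rad.
Bracket: H₀ sin φ sin δ + cos φ cos δ sin H₀ = 1.7734×0.43366×0.38579 + 0.90108×0.92259×0.97954 = 0.296693 + 0.814318 = 1.111011.
Q̄ = (S₀/π) × [bracket] = (1361/π) × 1.111011 = 481.3 W/m².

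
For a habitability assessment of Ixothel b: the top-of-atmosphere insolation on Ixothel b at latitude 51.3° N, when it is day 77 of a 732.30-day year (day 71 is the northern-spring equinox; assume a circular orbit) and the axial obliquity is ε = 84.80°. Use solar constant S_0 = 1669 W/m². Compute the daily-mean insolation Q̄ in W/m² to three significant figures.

Solar longitude: L_s = 360° × (77 − 71)/732.30 = 2.950°.
sin δ = sin 84.80° × sin 2.950° = 0.05125, so δ = +2.937°.
cos h₀ = −tan(+51.3°) tan(+2.937°) = -0.0640, h₀ = 1.6349 rad.
Bracket: h₀ sin ϕ sin δ + cos ϕ cos δ sin h₀ = 1.6349×0.78043×0.05125 + 0.62524×0.99869×0.99795 = 0.065391 + 0.623141 = 0.688532.
Q̄ = (S_0/π) × [bracket] = (1669/π) × 0.688532 = 365.8 W/m².

Q̄ ≈ 366 W/m²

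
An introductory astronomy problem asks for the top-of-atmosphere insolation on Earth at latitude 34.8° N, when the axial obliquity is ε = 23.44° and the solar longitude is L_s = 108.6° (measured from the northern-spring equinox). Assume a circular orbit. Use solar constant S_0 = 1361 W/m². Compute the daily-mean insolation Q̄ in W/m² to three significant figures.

Solar declination: sin δ = sin ε · sin L_s = sin 23.44° × sin 108.6° = 0.37701, so δ = +22.149°.
cos h₀ = −tan(+34.8°) tan(+22.149°) = -0.2829, h₀ = 1.8576 rad.
Bracket: h₀ sin ϕ sin δ + cos ϕ cos δ sin h₀ = 1.8576×0.57071×0.37701 + 0.82115×0.92621×0.95915 = 0.399687 + 0.729489 = 1.129176.
Q̄ = (S_0/π) × [bracket] = (1361/π) × 1.129176 = 489.2 W/m².

Q̄ ≈ 489 W/m²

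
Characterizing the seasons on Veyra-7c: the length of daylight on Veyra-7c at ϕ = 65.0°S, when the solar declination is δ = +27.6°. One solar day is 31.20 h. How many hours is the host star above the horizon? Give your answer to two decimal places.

0.00 h

cos h₀ = −tan ϕ · tan δ = 1.1211 ≥ 1, so the host star never rises (polar night) and h₀ = 0.
Daylight = 2h₀/(2π) × 31.20 h = (0.0000/π) × 31.20 = 0.00 h.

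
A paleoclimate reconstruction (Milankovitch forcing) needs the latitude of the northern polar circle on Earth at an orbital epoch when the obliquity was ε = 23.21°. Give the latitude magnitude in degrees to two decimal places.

66.79°

The polar circle is the lowest latitude that experiences at least one full rotation of continuous daylight at the northern-summer solstice; it lies at |ϕ| = 90° − ε = 90° − 23.21° = 66.79°.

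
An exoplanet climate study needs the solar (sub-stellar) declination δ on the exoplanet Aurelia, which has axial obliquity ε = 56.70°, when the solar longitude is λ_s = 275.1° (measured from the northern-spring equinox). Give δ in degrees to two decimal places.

sin δ = sin ε · sin λ_s = sin 56.70° × sin 275.1° = -0.832498.
δ = arcsin(-0.832498) = -56.36°.

δ = -56.36°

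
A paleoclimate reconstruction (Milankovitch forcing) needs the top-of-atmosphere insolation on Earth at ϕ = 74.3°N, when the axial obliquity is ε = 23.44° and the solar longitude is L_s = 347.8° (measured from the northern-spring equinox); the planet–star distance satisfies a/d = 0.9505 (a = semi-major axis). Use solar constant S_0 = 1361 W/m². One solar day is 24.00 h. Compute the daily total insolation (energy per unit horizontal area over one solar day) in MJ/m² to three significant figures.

Solar declination: sin δ = sin ε · sin L_s = sin 23.44° × sin 347.8° = -0.08406, so δ = -4.822°.
cos h₀ = −tan(+74.3°) tan(-4.822°) = 0.3001, h₀ = 1.2660 rad.
Bracket: h₀ sin ϕ sin δ + cos ϕ cos δ sin h₀ = 1.2660×0.96269×-0.08406 + 0.27060×0.99646×0.95390 = -0.102449 + 0.257212 = 0.154763.
Inverse-square distance factor (a/d)² = 0.9505² = 0.903450.
Q̄ = (S_0/π) × 0.903450 × [bracket] = (1361/π) × 0.903450 × 0.154763 = 60.573 W/m².
Daily total = Q̄ × 24.00 h × 3600 s/h = 60.573 × 24.00 × 3600 / 10⁶ = 5.234 MJ/m².

5.23 MJ/m²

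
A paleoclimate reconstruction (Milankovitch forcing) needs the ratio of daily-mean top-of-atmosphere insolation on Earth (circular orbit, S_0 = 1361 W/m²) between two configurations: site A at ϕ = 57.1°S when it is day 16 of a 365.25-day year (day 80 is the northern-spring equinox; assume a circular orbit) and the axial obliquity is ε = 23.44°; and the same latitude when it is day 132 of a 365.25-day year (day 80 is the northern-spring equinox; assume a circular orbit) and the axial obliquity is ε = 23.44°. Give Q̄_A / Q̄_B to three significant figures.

— Configuration A (ϕ=-57.1°):
Solar longitude: L_s = 360° × (16 − 80)/365.25 = -63.080°, i.e. -63.080° + 360° = 296.920°.
sin δ = sin 23.44° × sin 296.920° = -0.35468, so δ = -20.774°.
cos h₀ = −tan(-57.1°) tan(-20.774°) = -0.5864, h₀ = 2.1974 rad.
Bracket: h₀ sin ϕ sin δ + cos ϕ cos δ sin h₀ = 2.1974×-0.83962×-0.35468 + 0.54317×0.93499×0.81004 = 0.654378 + 0.411386 = 1.065764.
Q̄ = (S_0/π) × [bracket] = (1361/π) × 1.065764 = 461.71 W/m².
— Configuration B (ϕ=-57.1°):
Solar longitude: L_s = 360° × (132 − 80)/365.25 = 51.253°.
sin δ = sin 23.44° × sin 51.253° = 0.31024, so δ = +18.074°.
cos h₀ = −tan(-57.1°) tan(+18.074°) = 0.5044, h₀ = 1.0421 rad.
Bracket: h₀ sin ϕ sin δ + cos ϕ cos δ sin h₀ = 1.0421×-0.83962×0.31024 + 0.54317×0.95066×0.86344 = -0.271450 + 0.445855 = 0.174405.
Q̄ = (S_0/π) × [bracket] = (1361/π) × 0.174405 = 75.556 W/m².
Ratio Q̄_A / Q̄_B = 461.71 / 75.556 = 6.111.

Q̄_A / Q̄_B ≈ 6.11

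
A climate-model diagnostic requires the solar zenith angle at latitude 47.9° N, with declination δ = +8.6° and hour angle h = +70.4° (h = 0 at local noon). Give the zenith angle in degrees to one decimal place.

cos θ_z = sin ϕ sin δ + cos ϕ cos δ cos h = 0.110952 + 0.222367 = 0.333319.
θ_z = arccos(0.333319) = 70.5°.

θ_z = 70.5°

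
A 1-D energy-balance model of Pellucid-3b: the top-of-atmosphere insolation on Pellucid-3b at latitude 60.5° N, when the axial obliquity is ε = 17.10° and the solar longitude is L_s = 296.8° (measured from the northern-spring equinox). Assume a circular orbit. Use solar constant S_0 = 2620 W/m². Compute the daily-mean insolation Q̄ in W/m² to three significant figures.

Q̄ ≈ 144 W/m²

Solar declination: sin δ = sin ε · sin L_s = sin 17.10° × sin 296.8° = -0.26246, so δ = -15.216°.
cos h₀ = −tan(+60.5°) tan(-15.216°) = 0.4807, h₀ = 1.0693 rad.
Bracket: h₀ sin ϕ sin δ + cos ϕ cos δ sin h₀ = 1.0693×0.87036×-0.26246 + 0.49242×0.96494×0.87686 = -0.244265 + 0.416645 = 0.172380.
Q̄ = (S_0/π) × [bracket] = (2620/π) × 0.172380 = 143.8 W/m².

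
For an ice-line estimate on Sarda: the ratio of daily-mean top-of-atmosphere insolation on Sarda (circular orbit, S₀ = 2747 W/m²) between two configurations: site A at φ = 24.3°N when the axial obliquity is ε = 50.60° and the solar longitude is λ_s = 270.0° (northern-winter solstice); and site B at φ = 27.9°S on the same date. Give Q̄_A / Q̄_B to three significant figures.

— Configuration A (φ=+24.3°):
Solar declination: sin δ = sin ε · sin λ_s = sin 50.60° × sin 270.0° = -0.77273, so δ = -50.600°.
cos H₀ = −tan(+24.3°) tan(-50.600°) = 0.5497, H₀ = 0.9888 rad.
Bracket: H₀ sin φ sin δ + cos φ cos δ sin H₀ = 0.9888×0.41151×-0.77273 + 0.91140×0.63473×0.83537 = -0.314425 + 0.483256 = 0.168831.
Q̄ = (S₀/π) × [bracket] = (2747/π) × 0.168831 = 147.63 W/m².
— Configuration B (φ=-27.9°):
cos H₀ = −tan(-27.9°) tan(-50.600°) = -0.6446, H₀ = 2.2713 rad.
Bracket: H₀ sin φ sin δ + cos φ cos δ sin H₀ = 2.2713×-0.46793×-0.77273 + 0.88377×0.63473×0.76453 = 0.821265 + 0.428867 = 1.250132.
Q̄ = (S₀/π) × [bracket] = (2747/π) × 1.250132 = 1093.1 W/m².
Ratio Q̄_A / Q̄_B = 147.63 / 1093.1 = 0.1351.

Q̄_A / Q̄_B ≈ 0.135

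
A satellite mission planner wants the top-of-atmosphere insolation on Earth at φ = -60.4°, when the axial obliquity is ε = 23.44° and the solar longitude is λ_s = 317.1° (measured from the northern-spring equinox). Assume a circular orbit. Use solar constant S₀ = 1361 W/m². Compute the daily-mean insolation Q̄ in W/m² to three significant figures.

Solar declination: sin δ = sin ε · sin λ_s = sin 23.44° × sin 317.1° = -0.27078, so δ = -15.711°.
cos H₀ = −tan(-60.4°) tan(-15.711°) = -0.4952, H₀ = 2.0888 rad.
Bracket: H₀ sin φ sin δ + cos φ cos δ sin H₀ = 2.0888×-0.86949×-0.27078 + 0.49394×0.96264×0.86880 = 0.491788 + 0.413103 = 0.904891.
Q̄ = (S₀/π) × [bracket] = (1361/π) × 0.904891 = 392.0 W/m².

Q̄ ≈ 392 W/m²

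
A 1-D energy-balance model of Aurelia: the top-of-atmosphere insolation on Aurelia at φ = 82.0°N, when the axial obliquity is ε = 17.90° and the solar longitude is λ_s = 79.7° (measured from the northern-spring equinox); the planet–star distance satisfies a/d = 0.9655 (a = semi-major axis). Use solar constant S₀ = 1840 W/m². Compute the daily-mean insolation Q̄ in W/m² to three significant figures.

Q̄ ≈ 514 W/m²

Solar declination: sin δ = sin ε · sin λ_s = sin 17.90° × sin 79.7° = 0.30240, so δ = +17.602°.
cos H₀ = −tan(+82.0°) tan(+17.602°) = -2.2574 ≤ −1 ⇒ polar day, H₀ = π.
Bracket: H₀ sin φ sin δ + cos φ cos δ sin H₀ = 3.1416×0.99027×0.30240 + 0.13917×0.95318×0.00000 = 0.940776 + 0.000000 = 0.940776.
Inverse-square distance factor (a/d)² = 0.9655² = 0.932190.
Q̄ = (S₀/π) × 0.932190 × [bracket] = (1840/π) × 0.932190 × 0.940776 = 513.6 W/m².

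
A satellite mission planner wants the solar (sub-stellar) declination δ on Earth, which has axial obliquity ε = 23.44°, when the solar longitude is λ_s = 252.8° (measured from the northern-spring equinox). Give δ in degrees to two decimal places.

sin δ = sin ε · sin λ_s = sin 23.44° × sin 252.8° = -0.379999.
δ = arcsin(-0.379999) = -22.33°.

δ = -22.33°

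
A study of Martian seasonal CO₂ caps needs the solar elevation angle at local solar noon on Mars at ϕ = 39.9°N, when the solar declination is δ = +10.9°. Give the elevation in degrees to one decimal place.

61.0°

At local noon the hour angle is zero, so the zenith angle equals |ϕ − δ| = |+39.9° − (+10.900°)| = 29.000°.
Elevation = 90° − 29.000° = 61.0°.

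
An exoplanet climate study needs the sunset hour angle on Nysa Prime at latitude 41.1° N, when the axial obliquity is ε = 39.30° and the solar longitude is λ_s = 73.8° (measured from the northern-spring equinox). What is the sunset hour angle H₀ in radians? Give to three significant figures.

H₀ = 2.30 rad

Solar declination: sin δ = sin ε · sin λ_s = sin 39.30° × sin 73.8° = 0.60823, so δ = +37.462°.
cos H₀ = −tan φ · tan δ = −tan(+41.1°) × tan(+37.462°) = -0.6685, so H₀ = 2.3029 rad = 131.95°.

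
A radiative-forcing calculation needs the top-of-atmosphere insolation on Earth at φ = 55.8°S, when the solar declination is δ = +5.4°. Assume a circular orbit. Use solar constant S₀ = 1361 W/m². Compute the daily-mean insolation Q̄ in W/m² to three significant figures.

Q̄ ≈ 192 W/m²

cos H₀ = −tan(-55.8°) tan(+5.400°) = 0.1391, H₀ = 1.4313 rad.
Bracket: H₀ sin φ sin δ + cos φ cos δ sin H₀ = 1.4313×-0.82708×0.09411 + 0.56208×0.99556×0.99028 = -0.111407 + 0.554145 = 0.442738.
Q̄ = (S₀/π) × [bracket] = (1361/π) × 0.442738 = 191.8 W/m².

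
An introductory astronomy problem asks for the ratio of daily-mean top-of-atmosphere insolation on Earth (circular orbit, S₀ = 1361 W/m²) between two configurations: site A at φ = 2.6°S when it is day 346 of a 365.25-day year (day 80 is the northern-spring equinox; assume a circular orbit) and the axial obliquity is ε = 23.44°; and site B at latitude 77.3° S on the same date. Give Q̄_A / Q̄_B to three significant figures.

Q̄_A / Q̄_B ≈ 0.784

— Configuration A (φ=-2.6°):
Solar longitude: λ_s = 360° × (346 − 80)/365.25 = 262.177°.
sin δ = sin 23.44° × sin 262.177° = -0.39409, so δ = -23.209°.
cos H₀ = −tan(-2.6°) tan(-23.209°) = -0.0195, H₀ = 1.5903 rad.
Bracket: H₀ sin φ sin δ + cos φ cos δ sin H₀ = 1.5903×-0.04536×-0.39409 + 0.99897×0.91907×0.99981 = 0.028428 + 0.917949 = 0.946377.
Q̄ = (S₀/π) × [bracket] = (1361/π) × 0.946377 = 409.99 W/m².
— Configuration B (φ=-77.3°):
cos H₀ = −tan(-77.3°) tan(-23.209°) = -1.9027 ≤ −1 ⇒ polar day, H₀ = π.
Bracket: H₀ sin φ sin δ + cos φ cos δ sin H₀ = 3.1416×-0.97553×-0.39409 + 0.21985×0.91907×0.00000 = 1.207777 + 0.000000 = 1.207777.
Q̄ = (S₀/π) × [bracket] = (1361/π) × 1.207777 = 523.23 W/m².
Ratio Q̄_A / Q̄_B = 409.99 / 523.23 = 0.7836.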